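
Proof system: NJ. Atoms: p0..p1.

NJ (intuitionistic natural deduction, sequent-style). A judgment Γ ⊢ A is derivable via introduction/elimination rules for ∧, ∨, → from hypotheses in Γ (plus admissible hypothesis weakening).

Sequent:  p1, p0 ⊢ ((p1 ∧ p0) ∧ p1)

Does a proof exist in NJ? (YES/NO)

Derivation trace:
[∧I] p1, p0 ⊢ ((p1 ∧ p0) ∧ p1)
  [∧I] p1, p0 ⊢ (p1 ∧ p0)
    [Ax] p1 ⊢ p1
    [Ax] p0 ⊢ p0
  [Ax] p1 ⊢ p1

Result: YES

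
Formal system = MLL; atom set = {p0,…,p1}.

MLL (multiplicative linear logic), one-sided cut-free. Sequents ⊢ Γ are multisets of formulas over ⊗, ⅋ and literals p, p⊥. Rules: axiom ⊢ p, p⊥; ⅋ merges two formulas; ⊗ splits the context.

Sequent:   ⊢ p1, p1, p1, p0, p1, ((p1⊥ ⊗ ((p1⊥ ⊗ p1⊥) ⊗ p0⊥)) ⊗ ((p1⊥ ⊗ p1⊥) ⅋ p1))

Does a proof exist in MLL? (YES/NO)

Proof tree:
[⊗]  ⊢ p1, p1, p1, p0, p1, ((p1⊥ ⊗ ((p1⊥ ⊗ p1⊥) ⊗ p0⊥)) ⊗ ((p1⊥ ⊗ p1⊥) ⅋ p1))
  [⊗]  ⊢ p1, p1, p1, p0, (p1⊥ ⊗ ((p1⊥ ⊗ p1⊥) ⊗ p0⊥))
    [Ax]  ⊢ p1, p1⊥
    [⊗]  ⊢ p1, p1, p0, ((p1⊥ ⊗ p1⊥) ⊗ p0⊥)
      [⊗]  ⊢ p1, p1, (p1⊥ ⊗ p1⊥)
        [Ax]  ⊢ p1, p1⊥
        [Ax]  ⊢ p1, p1⊥
      [Ax]  ⊢ p0, p0⊥
  [⅋]  ⊢ p1, ((p1⊥ ⊗ p1⊥) ⅋ p1)
    [⊗]  ⊢ p1, p1, (p1⊥ ⊗ p1⊥)
      [Ax]  ⊢ p1, p1⊥
      [Ax]  ⊢ p1, p1⊥

Result: YES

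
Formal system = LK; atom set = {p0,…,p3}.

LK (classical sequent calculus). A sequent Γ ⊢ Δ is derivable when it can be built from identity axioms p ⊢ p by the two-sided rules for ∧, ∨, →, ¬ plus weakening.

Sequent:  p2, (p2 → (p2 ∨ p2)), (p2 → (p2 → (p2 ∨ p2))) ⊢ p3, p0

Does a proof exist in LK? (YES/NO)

Search for a countermodel by truth-table:
  v=0000: Γ:[p2=F, (p2 → (p2 ∨ p2))=T, (p2 → (p2 → (p2 ∨ p2)))=T] Δ:[p3=F, p0=F] refutes=False
  v=0001: Γ:[p2=F, (p2 → (p2 ∨ p2))=T, (p2 → (p2 → (p2 ∨ p2)))=T] Δ:[p3=T, p0=F] refutes=False
  v=0010: Γ:[p2=T, (p2 → (p2 ∨ p2))=T, (p2 → (p2 → (p2 ∨ p2)))=T] Δ:[p3=F, p0=F] refutes=True  ← countermodel

Result: NO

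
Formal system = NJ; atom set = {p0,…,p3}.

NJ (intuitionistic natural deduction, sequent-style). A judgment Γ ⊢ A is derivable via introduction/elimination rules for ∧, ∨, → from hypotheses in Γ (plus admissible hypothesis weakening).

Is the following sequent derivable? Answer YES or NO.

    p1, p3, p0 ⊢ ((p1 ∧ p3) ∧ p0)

Derivation (root first):
[∧I] p1, p3, p0 ⊢ ((p1 ∧ p3) ∧ p0)
  [∧I] p1, p3 ⊢ (p1 ∧ p3)
    [Ax] p1 ⊢ p1
    [Ax] p3 ⊢ p3
  [Ax] p0 ⊢ p0

Result: YES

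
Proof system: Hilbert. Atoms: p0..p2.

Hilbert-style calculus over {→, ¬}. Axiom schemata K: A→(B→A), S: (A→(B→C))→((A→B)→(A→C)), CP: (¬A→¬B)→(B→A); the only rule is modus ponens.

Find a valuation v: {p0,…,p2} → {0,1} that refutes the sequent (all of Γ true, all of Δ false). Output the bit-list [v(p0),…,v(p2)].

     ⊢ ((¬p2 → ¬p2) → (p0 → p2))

Truth-table refutation:
  v=000: Γ:[] Δ:[((¬p2 → ¬p2) → (p0 → p2))=T] refutes=False
  v=001: Γ:[] Δ:[((¬p2 → ¬p2) → (p0 → p2))=T] refutes=False
  v=010: Γ:[] Δ:[((¬p2 → ¬p2) → (p0 → p2))=T] refutes=False
  v=011: Γ:[] Δ:[((¬p2 → ¬p2) → (p0 → p2))=T] refutes=False
  v=100: Γ:[] Δ:[((¬p2 → ¬p2) → (p0 → p2))=F] refutes=True  ← countermodel

Result: [1, 0, 0]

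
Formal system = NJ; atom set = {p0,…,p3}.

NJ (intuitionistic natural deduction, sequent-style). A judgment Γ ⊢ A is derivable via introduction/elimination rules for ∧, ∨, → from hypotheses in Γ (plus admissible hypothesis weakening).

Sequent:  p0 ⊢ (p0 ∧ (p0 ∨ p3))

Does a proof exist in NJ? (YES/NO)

Proof tree:
[∧I] p0 ⊢ (p0 ∧ (p0 ∨ p3))
  [Ax] p0 ⊢ p0
  [∨I₁] p0 ⊢ (p0 ∨ p3)
    [Ax] p0 ⊢ p0

Result: YES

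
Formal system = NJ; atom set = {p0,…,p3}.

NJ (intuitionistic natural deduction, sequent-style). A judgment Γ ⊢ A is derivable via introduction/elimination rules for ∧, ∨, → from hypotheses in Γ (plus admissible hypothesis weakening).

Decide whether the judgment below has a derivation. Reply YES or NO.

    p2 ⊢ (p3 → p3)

Proof tree:
[Wk] p2 ⊢ (p3 → p3)
  [→I]  ⊢ (p3 → p3)
    [Ax] p3 ⊢ p3

Result: YES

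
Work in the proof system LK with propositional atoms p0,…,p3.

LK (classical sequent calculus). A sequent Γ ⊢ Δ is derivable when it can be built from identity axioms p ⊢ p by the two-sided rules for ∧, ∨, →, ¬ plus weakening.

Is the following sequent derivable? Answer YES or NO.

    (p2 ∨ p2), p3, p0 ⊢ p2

Derivation trace:
[WL] (p2 ∨ p2), p3, p0 ⊢ p2
  [WL] (p2 ∨ p2), p3 ⊢ p2
    [∨L] (p2 ∨ p2) ⊢ p2
      [Ax] p2 ⊢ p2
      [Ax] p2 ⊢ p2

Result: YES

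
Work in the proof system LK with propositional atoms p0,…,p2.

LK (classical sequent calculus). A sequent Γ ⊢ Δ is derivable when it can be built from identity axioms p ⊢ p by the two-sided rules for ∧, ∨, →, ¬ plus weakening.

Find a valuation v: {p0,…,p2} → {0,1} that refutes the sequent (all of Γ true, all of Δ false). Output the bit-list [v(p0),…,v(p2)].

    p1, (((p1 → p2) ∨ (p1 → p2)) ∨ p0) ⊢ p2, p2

Enumerate valuations to refute Γ ⊢ Δ:
  v=000: Γ:[p1=F, (((p1 → p2) ∨ (p1 → p2)) ∨ p0)=T] Δ:[p2=F, p2=F] refutes=False
  v=001: Γ:[p1=F, (((p1 → p2) ∨ (p1 → p2)) ∨ p0)=T] Δ:[p2=T, p2=T] refutes=False
  v=010: Γ:[p1=T, (((p1 → p2) ∨ (p1 → p2)) ∨ p0)=F] Δ:[p2=F, p2=F] refutes=False
  v=011: Γ:[p1=T, (((p1 → p2) ∨ (p1 → p2)) ∨ p0)=T] Δ:[p2=T, p2=T] refutes=False
  v=100: Γ:[p1=F, (((p1 → p2) ∨ (p1 → p2)) ∨ p0)=T] Δ:[p2=F, p2=F] refutes=False
  v=101: Γ:[p1=F, (((p1 → p2) ∨ (p1 → p2)) ∨ p0)=T] Δ:[p2=T, p2=T] refutes=False
  v=110: Γ:[p1=T, (((p1 → p2) ∨ (p1 → p2)) ∨ p0)=T] Δ:[p2=F, p2=F] refutes=True  ← countermodel

Result: [1, 1, 0]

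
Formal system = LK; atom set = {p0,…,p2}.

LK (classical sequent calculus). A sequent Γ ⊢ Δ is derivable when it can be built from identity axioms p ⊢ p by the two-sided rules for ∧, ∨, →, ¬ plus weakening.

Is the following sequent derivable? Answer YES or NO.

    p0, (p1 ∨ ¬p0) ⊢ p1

Derivation (root first):
[∨L] p0, (p1 ∨ ¬p0) ⊢ p1
  [Ax] p1 ⊢ p1
  [¬L] p0, ¬p0 ⊢ 
    [Ax] p0 ⊢ p0

Result: YES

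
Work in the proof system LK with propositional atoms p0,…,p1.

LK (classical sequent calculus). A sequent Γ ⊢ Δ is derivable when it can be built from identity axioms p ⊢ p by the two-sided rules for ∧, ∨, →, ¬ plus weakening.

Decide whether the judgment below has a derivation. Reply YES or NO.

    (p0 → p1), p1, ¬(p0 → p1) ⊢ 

Derivation trace:
[¬L] (p0 → p1), p1, ¬(p0 → p1) ⊢ 
  [→R] (p0 → p1), p1 ⊢ (p0 → p1)
    [WL] p0, (p0 → p1), p1 ⊢ p1
      [→L] p0, (p0 → p1) ⊢ p1
        [Ax] p0 ⊢ p0
        [Ax] p1 ⊢ p1

Result: YES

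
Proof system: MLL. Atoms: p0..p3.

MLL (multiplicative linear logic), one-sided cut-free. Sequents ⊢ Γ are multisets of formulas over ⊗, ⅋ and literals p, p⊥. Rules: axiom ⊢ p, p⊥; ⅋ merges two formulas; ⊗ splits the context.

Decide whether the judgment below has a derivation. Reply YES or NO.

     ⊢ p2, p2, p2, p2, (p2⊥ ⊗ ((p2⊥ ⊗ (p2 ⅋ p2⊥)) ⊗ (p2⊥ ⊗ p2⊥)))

Derivation (root first):
[⊗]  ⊢ p2, p2, p2, p2, (p2⊥ ⊗ ((p2⊥ ⊗ (p2 ⅋ p2⊥)) ⊗ (p2⊥ ⊗ p2⊥)))
  [Ax]  ⊢ p2, p2⊥
  [⊗]  ⊢ p2, p2, p2, ((p2⊥ ⊗ (p2 ⅋ p2⊥)) ⊗ (p2⊥ ⊗ p2⊥))
    [⊗]  ⊢ p2, (p2⊥ ⊗ (p2 ⅋ p2⊥))
      [Ax]  ⊢ p2, p2⊥
      [⅋]  ⊢ (p2 ⅋ p2⊥)
        [Ax]  ⊢ p2, p2⊥
    [⊗]  ⊢ p2, p2, (p2⊥ ⊗ p2⊥)
      [Ax]  ⊢ p2, p2⊥
      [Ax]  ⊢ p2, p2⊥

Result: YES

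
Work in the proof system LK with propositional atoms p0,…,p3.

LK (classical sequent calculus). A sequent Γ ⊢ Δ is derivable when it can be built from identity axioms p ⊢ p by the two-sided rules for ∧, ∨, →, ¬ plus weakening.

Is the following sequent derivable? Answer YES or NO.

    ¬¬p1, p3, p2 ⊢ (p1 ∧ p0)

Search for a countermodel by truth-table:
  v=0000: Γ:[¬¬p1=F, p3=F, p2=F] Δ:[(p1 ∧ p0)=F] refutes=False
  v=0001: Γ:[¬¬p1=F, p3=T, p2=F] Δ:[(p1 ∧ p0)=F] refutes=False
  v=0010: Γ:[¬¬p1=F, p3=F, p2=T] Δ:[(p1 ∧ p0)=F] refutes=False
  v=0011: Γ:[¬¬p1=F, p3=T, p2=T] Δ:[(p1 ∧ p0)=F] refutes=False
  v=0100: Γ:[¬¬p1=T, p3=F, p2=F] Δ:[(p1 ∧ p0)=F] refutes=False
  v=0101: Γ:[¬¬p1=T, p3=T, p2=F] Δ:[(p1 ∧ p0)=F] refutes=False
  v=0110: Γ:[¬¬p1=T, p3=F, p2=T] Δ:[(p1 ∧ p0)=F] refutes=False
  v=0111: Γ:[¬¬p1=T, p3=T, p2=T] Δ:[(p1 ∧ p0)=F] refutes=True  ← countermodel

Result: NO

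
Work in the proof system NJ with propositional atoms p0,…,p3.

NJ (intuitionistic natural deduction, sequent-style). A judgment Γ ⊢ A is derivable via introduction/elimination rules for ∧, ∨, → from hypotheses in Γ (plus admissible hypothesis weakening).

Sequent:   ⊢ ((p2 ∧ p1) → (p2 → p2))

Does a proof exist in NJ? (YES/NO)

Proof tree:
[→I]  ⊢ ((p2 ∧ p1) → (p2 → p2))
  [Wk] (p2 ∧ p1) ⊢ (p2 → p2)
    [→I]  ⊢ (p2 → p2)
      [Ax] p2 ⊢ p2

Result: YES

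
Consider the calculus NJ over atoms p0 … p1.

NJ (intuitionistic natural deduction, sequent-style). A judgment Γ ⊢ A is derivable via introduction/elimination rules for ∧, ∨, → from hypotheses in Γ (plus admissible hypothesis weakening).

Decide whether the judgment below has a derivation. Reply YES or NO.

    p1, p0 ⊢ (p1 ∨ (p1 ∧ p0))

Derivation trace:
[∨I₂] p1, p0 ⊢ (p1 ∨ (p1 ∧ p0))
  [∧I] p1, p0 ⊢ (p1 ∧ p0)
    [Ax] p1 ⊢ p1
    [Ax] p0 ⊢ p0

Result: YES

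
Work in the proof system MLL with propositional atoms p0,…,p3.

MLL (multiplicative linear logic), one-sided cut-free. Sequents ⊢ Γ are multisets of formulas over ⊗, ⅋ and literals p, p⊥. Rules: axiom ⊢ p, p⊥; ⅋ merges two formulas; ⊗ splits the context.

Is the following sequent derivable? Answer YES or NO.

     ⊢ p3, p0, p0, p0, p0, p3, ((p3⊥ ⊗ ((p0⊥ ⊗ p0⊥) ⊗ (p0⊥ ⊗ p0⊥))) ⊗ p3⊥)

Proof tree:
[⊗]  ⊢ p3, p0, p0, p0, p0, p3, ((p3⊥ ⊗ ((p0⊥ ⊗ p0⊥) ⊗ (p0⊥ ⊗ p0⊥))) ⊗ p3⊥)
  [⊗]  ⊢ p3, p0, p0, p0, p0, (p3⊥ ⊗ ((p0⊥ ⊗ p0⊥) ⊗ (p0⊥ ⊗ p0⊥)))
    [Ax]  ⊢ p3, p3⊥
    [⊗]  ⊢ p0, p0, p0, p0, ((p0⊥ ⊗ p0⊥) ⊗ (p0⊥ ⊗ p0⊥))
      [⊗]  ⊢ p0, p0, (p0⊥ ⊗ p0⊥)
        [Ax]  ⊢ p0, p0⊥
        [Ax]  ⊢ p0, p0⊥
      [⊗]  ⊢ p0, p0, (p0⊥ ⊗ p0⊥)
        [Ax]  ⊢ p0, p0⊥
        [Ax]  ⊢ p0, p0⊥
  [Ax]  ⊢ p3, p3⊥

Result: YES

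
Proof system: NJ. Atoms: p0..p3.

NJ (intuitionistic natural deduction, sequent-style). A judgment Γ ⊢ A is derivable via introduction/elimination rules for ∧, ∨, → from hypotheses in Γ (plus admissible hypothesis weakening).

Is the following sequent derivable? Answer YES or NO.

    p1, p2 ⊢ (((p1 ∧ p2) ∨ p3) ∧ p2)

Proof tree:
[∧I] p1, p2 ⊢ (((p1 ∧ p2) ∨ p3) ∧ p2)
  [∨I₁] p1, p2 ⊢ ((p1 ∧ p2) ∨ p3)
    [∧I] p1, p2 ⊢ (p1 ∧ p2)
      [Ax] p1 ⊢ p1
      [Ax] p2 ⊢ p2
  [Ax] p2 ⊢ p2

Result: YES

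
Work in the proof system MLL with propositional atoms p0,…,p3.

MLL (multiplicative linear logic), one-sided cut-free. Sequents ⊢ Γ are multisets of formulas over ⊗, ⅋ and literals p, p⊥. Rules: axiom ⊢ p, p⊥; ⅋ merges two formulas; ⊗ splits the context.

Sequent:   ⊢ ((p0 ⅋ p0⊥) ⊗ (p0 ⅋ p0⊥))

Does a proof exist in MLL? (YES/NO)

Derivation (root first):
[⊗]  ⊢ ((p0 ⅋ p0⊥) ⊗ (p0 ⅋ p0⊥))
  [⅋]  ⊢ (p0 ⅋ p0⊥)
    [Ax]  ⊢ p0, p0⊥
  [⅋]  ⊢ (p0 ⅋ p0⊥)
    [Ax]  ⊢ p0, p0⊥

Result: YES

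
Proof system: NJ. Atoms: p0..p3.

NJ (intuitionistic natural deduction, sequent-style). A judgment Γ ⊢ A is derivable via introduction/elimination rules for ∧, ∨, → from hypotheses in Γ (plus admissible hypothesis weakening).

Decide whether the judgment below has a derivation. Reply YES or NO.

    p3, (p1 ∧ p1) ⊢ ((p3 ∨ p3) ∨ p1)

Derivation (root first):
[∨I₁] p3, (p1 ∧ p1) ⊢ ((p3 ∨ p3) ∨ p1)
  [∨I₁] p3, (p1 ∧ p1) ⊢ (p3 ∨ p3)
    [Wk] p3, (p1 ∧ p1) ⊢ p3
      [Ax] p3 ⊢ p3

Result: YES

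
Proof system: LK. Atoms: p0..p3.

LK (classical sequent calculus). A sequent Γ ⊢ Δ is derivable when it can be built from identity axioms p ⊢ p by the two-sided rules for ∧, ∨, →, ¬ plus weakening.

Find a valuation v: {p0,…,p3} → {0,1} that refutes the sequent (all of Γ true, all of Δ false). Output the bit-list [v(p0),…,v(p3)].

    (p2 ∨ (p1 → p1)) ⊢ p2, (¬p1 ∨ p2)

Truth-table refutation:
  v=0000: Γ:[(p2 ∨ (p1 → p1))=T] Δ:[p2=F, (¬p1 ∨ p2)=T] refutes=False
  v=0001: Γ:[(p2 ∨ (p1 → p1))=T] Δ:[p2=F, (¬p1 ∨ p2)=T] refutes=False
  v=0010: Γ:[(p2 ∨ (p1 → p1))=T] Δ:[p2=T, (¬p1 ∨ p2)=T] refutes=False
  v=0011: Γ:[(p2 ∨ (p1 → p1))=T] Δ:[p2=T, (¬p1 ∨ p2)=T] refutes=False
  v=0100: Γ:[(p2 ∨ (p1 → p1))=T] Δ:[p2=F, (¬p1 ∨ p2)=F] refutes=True  ← countermodel

Result: [0, 1, 0, 0]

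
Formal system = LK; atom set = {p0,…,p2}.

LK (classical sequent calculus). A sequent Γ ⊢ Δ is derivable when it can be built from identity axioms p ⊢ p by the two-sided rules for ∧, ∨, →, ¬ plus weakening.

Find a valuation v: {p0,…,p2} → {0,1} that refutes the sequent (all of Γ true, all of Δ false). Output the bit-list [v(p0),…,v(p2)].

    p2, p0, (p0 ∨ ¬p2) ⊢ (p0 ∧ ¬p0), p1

Enumerate valuations to refute Γ ⊢ Δ:
  v=000: Γ:[p2=F, p0=F, (p0 ∨ ¬p2)=T] Δ:[(p0 ∧ ¬p0)=F, p1=F] refutes=False
  v=001: Γ:[p2=T, p0=F, (p0 ∨ ¬p2)=F] Δ:[(p0 ∧ ¬p0)=F, p1=F] refutes=False
  v=010: Γ:[p2=F, p0=F, (p0 ∨ ¬p2)=T] Δ:[(p0 ∧ ¬p0)=F, p1=T] refutes=False
  v=011: Γ:[p2=T, p0=F, (p0 ∨ ¬p2)=F] Δ:[(p0 ∧ ¬p0)=F, p1=T] refutes=False
  v=100: Γ:[p2=F, p0=T, (p0 ∨ ¬p2)=T] Δ:[(p0 ∧ ¬p0)=F, p1=F] refutes=False
  v=101: Γ:[p2=T, p0=T, (p0 ∨ ¬p2)=T] Δ:[(p0 ∧ ¬p0)=F, p1=F] refutes=True  ← countermodel

Result: [1, 0, 1]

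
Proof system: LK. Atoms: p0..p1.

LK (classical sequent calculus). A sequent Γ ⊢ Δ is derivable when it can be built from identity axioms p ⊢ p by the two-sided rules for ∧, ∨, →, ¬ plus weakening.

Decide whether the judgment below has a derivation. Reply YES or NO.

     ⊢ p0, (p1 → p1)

Derivation (root first):
[→R]  ⊢ p0, (p1 → p1)
  [WR] p1 ⊢ p1, p0
    [Ax] p1 ⊢ p1

Result: YES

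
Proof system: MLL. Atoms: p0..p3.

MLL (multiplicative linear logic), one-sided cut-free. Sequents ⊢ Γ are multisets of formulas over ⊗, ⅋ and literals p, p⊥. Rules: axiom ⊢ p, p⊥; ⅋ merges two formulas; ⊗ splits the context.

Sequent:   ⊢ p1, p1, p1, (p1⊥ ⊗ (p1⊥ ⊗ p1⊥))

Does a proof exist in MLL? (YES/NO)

Derivation (root first):
[⊗]  ⊢ p1, p1, p1, (p1⊥ ⊗ (p1⊥ ⊗ p1⊥))
  [Ax]  ⊢ p1, p1⊥
  [⊗]  ⊢ p1, p1, (p1⊥ ⊗ p1⊥)
    [Ax]  ⊢ p1, p1⊥
    [Ax]  ⊢ p1, p1⊥

Result: YES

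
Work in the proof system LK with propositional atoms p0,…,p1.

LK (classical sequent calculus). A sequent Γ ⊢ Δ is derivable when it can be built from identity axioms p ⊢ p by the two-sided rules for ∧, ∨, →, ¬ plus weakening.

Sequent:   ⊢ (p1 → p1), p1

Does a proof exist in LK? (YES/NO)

Proof tree:
[WR]  ⊢ (p1 → p1), p1
  [→R]  ⊢ (p1 → p1)
    [Ax] p1 ⊢ p1

Result: YES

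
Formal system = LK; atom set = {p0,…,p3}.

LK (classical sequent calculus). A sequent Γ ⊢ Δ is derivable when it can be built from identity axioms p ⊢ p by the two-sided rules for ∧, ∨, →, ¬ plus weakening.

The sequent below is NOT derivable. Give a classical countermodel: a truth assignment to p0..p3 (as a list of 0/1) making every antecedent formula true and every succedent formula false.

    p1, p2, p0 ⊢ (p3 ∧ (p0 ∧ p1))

Truth-table refutation:
  v=0000: Γ:[p1=F, p2=F, p0=F] Δ:[(p3 ∧ (p0 ∧ p1))=F] refutes=False
  v=0001: Γ:[p1=F, p2=F, p0=F] Δ:[(p3 ∧ (p0 ∧ p1))=F] refutes=False
  v=0010: Γ:[p1=F, p2=T, p0=F] Δ:[(p3 ∧ (p0 ∧ p1))=F] refutes=False
  v=0011: Γ:[p1=F, p2=T, p0=F] Δ:[(p3 ∧ (p0 ∧ p1))=F] refutes=False
  v=0100: Γ:[p1=T, p2=F, p0=F] Δ:[(p3 ∧ (p0 ∧ p1))=F] refutes=False
  v=0101: Γ:[p1=T, p2=F, p0=F] Δ:[(p3 ∧ (p0 ∧ p1))=F] refutes=False
  v=0110: Γ:[p1=T, p2=T, p0=F] Δ:[(p3 ∧ (p0 ∧ p1))=F] refutes=False
  v=0111: Γ:[p1=T, p2=T, p0=F] Δ:[(p3 ∧ (p0 ∧ p1))=F] refutes=False
  v=1000: Γ:[p1=F, p2=F, p0=T] Δ:[(p3 ∧ (p0 ∧ p1))=F] refutes=False
  v=1001: Γ:[p1=F, p2=F, p0=T] Δ:[(p3 ∧ (p0 ∧ p1))=F] refutes=False
  v=1010: Γ:[p1=F, p2=T, p0=T] Δ:[(p3 ∧ (p0 ∧ p1))=F] refutes=False
  v=1011: Γ:[p1=F, p2=T, p0=T] Δ:[(p3 ∧ (p0 ∧ p1))=F] refutes=False
  v=1100: Γ:[p1=T, p2=F, p0=T] Δ:[(p3 ∧ (p0 ∧ p1))=F] refutes=False
  v=1101: Γ:[p1=T, p2=F, p0=T] Δ:[(p3 ∧ (p0 ∧ p1))=T] refutes=False
  v=1110: Γ:[p1=T, p2=T, p0=T] Δ:[(p3 ∧ (p0 ∧ p1))=F] refutes=True  ← countermodel

Result: [1, 1, 1, 0]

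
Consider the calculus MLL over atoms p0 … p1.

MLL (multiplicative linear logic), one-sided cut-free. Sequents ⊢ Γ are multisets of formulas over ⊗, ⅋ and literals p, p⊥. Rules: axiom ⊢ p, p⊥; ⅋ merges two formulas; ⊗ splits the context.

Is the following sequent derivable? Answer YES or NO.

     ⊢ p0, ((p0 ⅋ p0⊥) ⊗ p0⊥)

Proof tree:
[⊗]  ⊢ p0, ((p0 ⅋ p0⊥) ⊗ p0⊥)
  [⅋]  ⊢ (p0 ⅋ p0⊥)
    [Ax]  ⊢ p0, p0⊥
  [Ax]  ⊢ p0, p0⊥

Result: YES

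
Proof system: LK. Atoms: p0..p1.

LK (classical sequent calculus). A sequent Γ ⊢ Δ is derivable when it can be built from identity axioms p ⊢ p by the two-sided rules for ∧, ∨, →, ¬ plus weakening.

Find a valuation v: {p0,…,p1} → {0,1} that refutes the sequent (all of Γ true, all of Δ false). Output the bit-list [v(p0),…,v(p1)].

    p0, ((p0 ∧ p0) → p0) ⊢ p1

Truth-table refutation:
  v=00: Γ:[p0=F, ((p0 ∧ p0) → p0)=T] Δ:[p1=F] refutes=False
  v=01: Γ:[p0=F, ((p0 ∧ p0) → p0)=T] Δ:[p1=T] refutes=False
  v=10: Γ:[p0=T, ((p0 ∧ p0) → p0)=T] Δ:[p1=F] refutes=True  ← countermodel

Result: [1, 0]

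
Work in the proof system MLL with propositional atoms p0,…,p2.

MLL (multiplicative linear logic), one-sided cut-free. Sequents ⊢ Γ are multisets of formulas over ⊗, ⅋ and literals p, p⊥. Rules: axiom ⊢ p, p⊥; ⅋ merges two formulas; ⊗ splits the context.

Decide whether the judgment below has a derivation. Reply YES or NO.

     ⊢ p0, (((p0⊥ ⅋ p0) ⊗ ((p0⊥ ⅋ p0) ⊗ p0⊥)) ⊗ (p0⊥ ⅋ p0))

Derivation (root first):
[⊗]  ⊢ p0, (((p0⊥ ⅋ p0) ⊗ ((p0⊥ ⅋ p0) ⊗ p0⊥)) ⊗ (p0⊥ ⅋ p0))
  [⊗]  ⊢ p0, ((p0⊥ ⅋ p0) ⊗ ((p0⊥ ⅋ p0) ⊗ p0⊥))
    [⅋]  ⊢ (p0⊥ ⅋ p0)
      [Ax]  ⊢ p0, p0⊥
    [⊗]  ⊢ p0, ((p0⊥ ⅋ p0) ⊗ p0⊥)
      [⅋]  ⊢ (p0⊥ ⅋ p0)
        [Ax]  ⊢ p0, p0⊥
      [Ax]  ⊢ p0, p0⊥
  [⅋]  ⊢ (p0⊥ ⅋ p0)
    [Ax]  ⊢ p0, p0⊥

Result: YES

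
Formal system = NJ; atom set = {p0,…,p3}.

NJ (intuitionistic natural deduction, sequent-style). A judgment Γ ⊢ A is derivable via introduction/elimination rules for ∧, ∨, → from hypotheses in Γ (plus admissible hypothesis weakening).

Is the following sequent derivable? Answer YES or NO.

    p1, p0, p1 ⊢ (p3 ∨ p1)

Derivation trace:
[Wk] p1, p0, p1 ⊢ (p3 ∨ p1)
  [Wk] p1, p0 ⊢ (p3 ∨ p1)
    [∨I₂] p1 ⊢ (p3 ∨ p1)
      [Ax] p1 ⊢ p1

Result: YES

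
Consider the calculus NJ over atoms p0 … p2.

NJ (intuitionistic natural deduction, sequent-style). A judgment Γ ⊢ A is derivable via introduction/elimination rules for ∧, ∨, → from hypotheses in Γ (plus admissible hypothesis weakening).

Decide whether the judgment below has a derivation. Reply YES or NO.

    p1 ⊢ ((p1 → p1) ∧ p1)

Proof tree:
[∧I] p1 ⊢ ((p1 → p1) ∧ p1)
  [→I]  ⊢ (p1 → p1)
    [Ax] p1 ⊢ p1
  [Ax] p1 ⊢ p1

Result: YES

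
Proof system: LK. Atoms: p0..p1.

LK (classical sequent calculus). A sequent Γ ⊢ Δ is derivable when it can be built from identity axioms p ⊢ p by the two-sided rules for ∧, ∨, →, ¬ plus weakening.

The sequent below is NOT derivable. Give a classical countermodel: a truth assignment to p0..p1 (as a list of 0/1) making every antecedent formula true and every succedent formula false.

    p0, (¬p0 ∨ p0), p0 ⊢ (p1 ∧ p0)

Enumerate valuations to refute Γ ⊢ Δ:
  v=00: Γ:[p0=F, (¬p0 ∨ p0)=T, p0=F] Δ:[(p1 ∧ p0)=F] refutes=False
  v=01: Γ:[p0=F, (¬p0 ∨ p0)=T, p0=F] Δ:[(p1 ∧ p0)=F] refutes=False
  v=10: Γ:[p0=T, (¬p0 ∨ p0)=T, p0=T] Δ:[(p1 ∧ p0)=F] refutes=True  ← countermodel

Result: [1, 0]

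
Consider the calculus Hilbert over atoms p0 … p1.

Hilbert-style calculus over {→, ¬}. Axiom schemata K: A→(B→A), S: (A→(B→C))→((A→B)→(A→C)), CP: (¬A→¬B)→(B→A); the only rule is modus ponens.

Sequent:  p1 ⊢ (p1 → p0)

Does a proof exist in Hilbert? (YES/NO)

Enumerate valuations to refute Γ ⊢ Δ:
  v=00: Γ:[p1=F] Δ:[(p1 → p0)=T] refutes=False
  v=01: Γ:[p1=T] Δ:[(p1 → p0)=F] refutes=True  ← countermodel

Result: NO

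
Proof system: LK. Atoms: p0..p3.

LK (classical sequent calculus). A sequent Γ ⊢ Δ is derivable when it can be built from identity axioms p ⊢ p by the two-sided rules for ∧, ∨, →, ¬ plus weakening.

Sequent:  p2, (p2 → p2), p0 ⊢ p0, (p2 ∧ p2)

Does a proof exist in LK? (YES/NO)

Derivation trace:
[∧R] p2, (p2 → p2), p0 ⊢ p0, (p2 ∧ p2)
  [WR] p0 ⊢ p0, p2
    [Ax] p0 ⊢ p0
  [→L] p2, (p2 → p2) ⊢ p2
    [Ax] p2 ⊢ p2
    [Ax] p2 ⊢ p2

Result: YES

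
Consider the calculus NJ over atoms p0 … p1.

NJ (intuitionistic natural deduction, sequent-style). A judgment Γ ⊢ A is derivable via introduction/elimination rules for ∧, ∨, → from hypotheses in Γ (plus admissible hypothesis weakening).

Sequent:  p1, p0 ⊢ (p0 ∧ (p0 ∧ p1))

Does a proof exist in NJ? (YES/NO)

Derivation trace:
[∧I] p1, p0 ⊢ (p0 ∧ (p0 ∧ p1))
  [Ax] p0 ⊢ p0
  [∧I] p1, p0 ⊢ (p0 ∧ p1)
    [Ax] p0 ⊢ p0
    [Ax] p1 ⊢ p1

Result: YES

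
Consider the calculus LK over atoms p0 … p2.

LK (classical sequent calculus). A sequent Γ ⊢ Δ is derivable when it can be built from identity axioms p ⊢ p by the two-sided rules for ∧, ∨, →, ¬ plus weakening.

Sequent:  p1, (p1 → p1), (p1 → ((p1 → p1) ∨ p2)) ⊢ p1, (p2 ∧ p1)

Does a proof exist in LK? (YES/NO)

Proof tree:
[∧R] p1, (p1 → p1), (p1 → ((p1 → p1) ∨ p2)) ⊢ p1, (p2 ∧ p1)
  [→L] p1, (p1 → ((p1 → p1) ∨ p2)) ⊢ p1, p2
    [Ax] p1 ⊢ p1
    [∨L] p1, ((p1 → p1) ∨ p2) ⊢ p1, p2
      [→L] p1, (p1 → p1) ⊢ p1
        [Ax] p1 ⊢ p1
        [Ax] p1 ⊢ p1
      [Ax] p2 ⊢ p2
  [→L] p1, (p1 → p1) ⊢ p1
    [Ax] p1 ⊢ p1
    [Ax] p1 ⊢ p1

Result: YES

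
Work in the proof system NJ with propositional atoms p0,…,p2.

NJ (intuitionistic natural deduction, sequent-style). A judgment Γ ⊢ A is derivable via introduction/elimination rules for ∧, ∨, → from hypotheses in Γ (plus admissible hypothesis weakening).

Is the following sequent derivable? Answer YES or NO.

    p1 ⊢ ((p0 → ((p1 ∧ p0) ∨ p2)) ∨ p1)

Derivation (root first):
[∨I₁] p1 ⊢ ((p0 → ((p1 ∧ p0) ∨ p2)) ∨ p1)
  [→I] p1 ⊢ (p0 → ((p1 ∧ p0) ∨ p2))
    [∨I₁] p1, p0 ⊢ ((p1 ∧ p0) ∨ p2)
      [∧I] p1, p0 ⊢ (p1 ∧ p0)
        [Ax] p1 ⊢ p1
        [Ax] p0 ⊢ p0

Result: YES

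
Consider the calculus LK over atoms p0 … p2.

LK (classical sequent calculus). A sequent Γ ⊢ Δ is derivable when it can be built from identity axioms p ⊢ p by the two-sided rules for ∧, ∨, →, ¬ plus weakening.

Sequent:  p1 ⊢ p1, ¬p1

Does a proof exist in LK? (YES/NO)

Proof tree:
[¬R] p1 ⊢ p1, ¬p1
  [WL] p1, p1 ⊢ p1
    [Ax] p1 ⊢ p1

Result: YES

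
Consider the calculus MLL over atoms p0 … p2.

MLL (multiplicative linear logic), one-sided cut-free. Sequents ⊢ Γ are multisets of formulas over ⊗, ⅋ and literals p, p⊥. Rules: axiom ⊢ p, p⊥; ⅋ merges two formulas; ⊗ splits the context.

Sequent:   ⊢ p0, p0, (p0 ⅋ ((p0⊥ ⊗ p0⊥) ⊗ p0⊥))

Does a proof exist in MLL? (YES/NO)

Proof tree:
[⅋]  ⊢ p0, p0, (p0 ⅋ ((p0⊥ ⊗ p0⊥) ⊗ p0⊥))
  [⊗]  ⊢ p0, p0, p0, ((p0⊥ ⊗ p0⊥) ⊗ p0⊥)
    [⊗]  ⊢ p0, p0, (p0⊥ ⊗ p0⊥)
      [Ax]  ⊢ p0, p0⊥
      [Ax]  ⊢ p0, p0⊥
    [Ax]  ⊢ p0, p0⊥

Result: YES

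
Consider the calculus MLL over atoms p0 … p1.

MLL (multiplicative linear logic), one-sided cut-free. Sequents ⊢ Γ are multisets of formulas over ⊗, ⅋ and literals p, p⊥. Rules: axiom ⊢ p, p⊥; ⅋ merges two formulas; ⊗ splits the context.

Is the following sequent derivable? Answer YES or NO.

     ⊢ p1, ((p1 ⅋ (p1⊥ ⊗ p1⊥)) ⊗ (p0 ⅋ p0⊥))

Derivation (root first):
[⊗]  ⊢ p1, ((p1 ⅋ (p1⊥ ⊗ p1⊥)) ⊗ (p0 ⅋ p0⊥))
  [⅋]  ⊢ p1, (p1 ⅋ (p1⊥ ⊗ p1⊥))
    [⊗]  ⊢ p1, p1, (p1⊥ ⊗ p1⊥)
      [Ax]  ⊢ p1, p1⊥
      [Ax]  ⊢ p1, p1⊥
  [⅋]  ⊢ (p0 ⅋ p0⊥)
    [Ax]  ⊢ p0, p0⊥

Result: YES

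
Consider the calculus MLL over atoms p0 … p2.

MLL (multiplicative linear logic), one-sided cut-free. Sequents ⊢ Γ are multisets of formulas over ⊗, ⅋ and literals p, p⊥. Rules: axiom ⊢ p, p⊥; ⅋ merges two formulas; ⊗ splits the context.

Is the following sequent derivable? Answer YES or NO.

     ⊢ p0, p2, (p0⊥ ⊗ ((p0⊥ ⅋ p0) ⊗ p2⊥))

Derivation (root first):
[⊗]  ⊢ p0, p2, (p0⊥ ⊗ ((p0⊥ ⅋ p0) ⊗ p2⊥))
  [Ax]  ⊢ p0, p0⊥
  [⊗]  ⊢ p2, ((p0⊥ ⅋ p0) ⊗ p2⊥)
    [⅋]  ⊢ (p0⊥ ⅋ p0)
      [Ax]  ⊢ p0, p0⊥
    [Ax]  ⊢ p2, p2⊥

Result: YES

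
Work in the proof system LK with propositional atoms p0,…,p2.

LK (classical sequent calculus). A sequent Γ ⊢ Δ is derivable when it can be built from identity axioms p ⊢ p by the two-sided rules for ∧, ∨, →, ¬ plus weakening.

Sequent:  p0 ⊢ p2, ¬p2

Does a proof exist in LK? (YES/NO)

Derivation (root first):
[WL] p0 ⊢ p2, ¬p2
  [¬R]  ⊢ p2, ¬p2
    [Ax] p2 ⊢ p2

Result: YES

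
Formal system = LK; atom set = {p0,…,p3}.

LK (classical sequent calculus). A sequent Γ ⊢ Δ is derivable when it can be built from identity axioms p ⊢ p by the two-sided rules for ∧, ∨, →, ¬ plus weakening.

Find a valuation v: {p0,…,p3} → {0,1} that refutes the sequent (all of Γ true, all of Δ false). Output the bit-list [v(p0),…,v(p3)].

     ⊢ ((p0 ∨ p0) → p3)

Truth-table refutation:
  v=0000: Γ:[] Δ:[((p0 ∨ p0) → p3)=T] refutes=False
  v=0001: Γ:[] Δ:[((p0 ∨ p0) → p3)=T] refutes=False
  v=0010: Γ:[] Δ:[((p0 ∨ p0) → p3)=T] refutes=False
  v=0011: Γ:[] Δ:[((p0 ∨ p0) → p3)=T] refutes=False
  v=0100: Γ:[] Δ:[((p0 ∨ p0) → p3)=T] refutes=False
  v=0101: Γ:[] Δ:[((p0 ∨ p0) → p3)=T] refutes=False
  v=0110: Γ:[] Δ:[((p0 ∨ p0) → p3)=T] refutes=False
  v=0111: Γ:[] Δ:[((p0 ∨ p0) → p3)=T] refutes=False
  v=1000: Γ:[] Δ:[((p0 ∨ p0) → p3)=F] refutes=True  ← countermodel

Result: [1, 0, 0, 0]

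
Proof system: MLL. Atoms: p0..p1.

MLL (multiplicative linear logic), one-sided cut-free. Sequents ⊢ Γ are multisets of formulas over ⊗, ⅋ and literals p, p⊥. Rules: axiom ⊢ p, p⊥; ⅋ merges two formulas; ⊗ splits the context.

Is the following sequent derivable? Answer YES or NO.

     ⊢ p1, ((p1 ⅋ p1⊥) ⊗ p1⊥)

Proof tree:
[⊗]  ⊢ p1, ((p1 ⅋ p1⊥) ⊗ p1⊥)
  [⅋]  ⊢ (p1 ⅋ p1⊥)
    [Ax]  ⊢ p1, p1⊥
  [Ax]  ⊢ p1, p1⊥

Result: YES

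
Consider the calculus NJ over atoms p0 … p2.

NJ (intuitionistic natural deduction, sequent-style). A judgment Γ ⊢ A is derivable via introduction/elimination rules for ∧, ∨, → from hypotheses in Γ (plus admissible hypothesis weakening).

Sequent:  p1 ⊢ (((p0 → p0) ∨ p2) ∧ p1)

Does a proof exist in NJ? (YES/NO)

Derivation (root first):
[∧I] p1 ⊢ (((p0 → p0) ∨ p2) ∧ p1)
  [∨I₁]  ⊢ ((p0 → p0) ∨ p2)
    [→I]  ⊢ (p0 → p0)
      [Ax] p0 ⊢ p0
  [Ax] p1 ⊢ p1

Result: YES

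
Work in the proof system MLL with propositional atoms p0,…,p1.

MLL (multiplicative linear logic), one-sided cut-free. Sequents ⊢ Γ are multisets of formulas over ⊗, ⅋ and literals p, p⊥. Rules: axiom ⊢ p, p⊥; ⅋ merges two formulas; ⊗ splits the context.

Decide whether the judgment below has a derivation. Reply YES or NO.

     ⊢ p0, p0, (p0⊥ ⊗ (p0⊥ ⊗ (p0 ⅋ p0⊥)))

Derivation (root first):
[⊗]  ⊢ p0, p0, (p0⊥ ⊗ (p0⊥ ⊗ (p0 ⅋ p0⊥)))
  [Ax]  ⊢ p0, p0⊥
  [⊗]  ⊢ p0, (p0⊥ ⊗ (p0 ⅋ p0⊥))
    [Ax]  ⊢ p0, p0⊥
    [⅋]  ⊢ (p0 ⅋ p0⊥)
      [Ax]  ⊢ p0, p0⊥

Result: YES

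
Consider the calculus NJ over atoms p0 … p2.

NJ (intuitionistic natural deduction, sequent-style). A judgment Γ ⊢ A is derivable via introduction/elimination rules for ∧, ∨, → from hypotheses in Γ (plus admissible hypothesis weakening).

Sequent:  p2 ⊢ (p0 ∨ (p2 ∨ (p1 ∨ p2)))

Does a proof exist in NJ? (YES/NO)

Proof tree:
[∨I₂] p2 ⊢ (p0 ∨ (p2 ∨ (p1 ∨ p2)))
  [∨I₂] p2 ⊢ (p2 ∨ (p1 ∨ p2))
    [∨I₂] p2 ⊢ (p1 ∨ p2)
      [Ax] p2 ⊢ p2

Result: YES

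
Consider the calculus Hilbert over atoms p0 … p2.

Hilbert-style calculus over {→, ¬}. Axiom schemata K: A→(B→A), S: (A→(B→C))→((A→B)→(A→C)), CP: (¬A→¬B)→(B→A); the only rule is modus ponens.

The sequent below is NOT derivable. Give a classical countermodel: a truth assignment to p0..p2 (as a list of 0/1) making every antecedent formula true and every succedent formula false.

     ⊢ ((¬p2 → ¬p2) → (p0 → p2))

Search for a countermodel by truth-table:
  v=000: Γ:[] Δ:[((¬p2 → ¬p2) → (p0 → p2))=T] refutes=False
  v=001: Γ:[] Δ:[((¬p2 → ¬p2) → (p0 → p2))=T] refutes=False
  v=010: Γ:[] Δ:[((¬p2 → ¬p2) → (p0 → p2))=T] refutes=False
  v=011: Γ:[] Δ:[((¬p2 → ¬p2) → (p0 → p2))=T] refutes=False
  v=100: Γ:[] Δ:[((¬p2 → ¬p2) → (p0 → p2))=F] refutes=True  ← countermodel

Result: [1, 0, 0]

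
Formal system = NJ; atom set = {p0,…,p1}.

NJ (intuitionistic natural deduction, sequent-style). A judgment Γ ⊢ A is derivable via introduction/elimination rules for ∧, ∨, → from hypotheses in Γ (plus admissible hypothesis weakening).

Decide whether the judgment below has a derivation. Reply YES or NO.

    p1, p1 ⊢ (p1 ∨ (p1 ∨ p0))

Derivation (root first):
[∨I₂] p1, p1 ⊢ (p1 ∨ (p1 ∨ p0))
  [Wk] p1, p1 ⊢ (p1 ∨ p0)
    [∨I₁] p1 ⊢ (p1 ∨ p0)
      [Ax] p1 ⊢ p1

Result: YES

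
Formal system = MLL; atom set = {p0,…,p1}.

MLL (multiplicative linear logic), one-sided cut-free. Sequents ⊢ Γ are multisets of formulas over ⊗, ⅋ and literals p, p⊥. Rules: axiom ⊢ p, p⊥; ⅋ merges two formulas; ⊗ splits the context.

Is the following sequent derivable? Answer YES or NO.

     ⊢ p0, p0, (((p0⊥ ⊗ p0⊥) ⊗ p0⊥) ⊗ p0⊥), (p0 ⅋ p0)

Derivation (root first):
[⅋]  ⊢ p0, p0, (((p0⊥ ⊗ p0⊥) ⊗ p0⊥) ⊗ p0⊥), (p0 ⅋ p0)
  [⊗]  ⊢ p0, p0, p0, p0, (((p0⊥ ⊗ p0⊥) ⊗ p0⊥) ⊗ p0⊥)
    [⊗]  ⊢ p0, p0, p0, ((p0⊥ ⊗ p0⊥) ⊗ p0⊥)
      [⊗]  ⊢ p0, p0, (p0⊥ ⊗ p0⊥)
        [Ax]  ⊢ p0, p0⊥
        [Ax]  ⊢ p0, p0⊥
      [Ax]  ⊢ p0, p0⊥
    [Ax]  ⊢ p0, p0⊥

Result: YES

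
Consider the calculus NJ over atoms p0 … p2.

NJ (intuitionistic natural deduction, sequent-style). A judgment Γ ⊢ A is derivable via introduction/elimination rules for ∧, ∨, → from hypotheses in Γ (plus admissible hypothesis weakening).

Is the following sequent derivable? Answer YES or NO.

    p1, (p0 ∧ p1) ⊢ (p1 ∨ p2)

Derivation trace:
[Wk] p1, (p0 ∧ p1) ⊢ (p1 ∨ p2)
  [∨I₁] p1 ⊢ (p1 ∨ p2)
    [Ax] p1 ⊢ p1

Result: YES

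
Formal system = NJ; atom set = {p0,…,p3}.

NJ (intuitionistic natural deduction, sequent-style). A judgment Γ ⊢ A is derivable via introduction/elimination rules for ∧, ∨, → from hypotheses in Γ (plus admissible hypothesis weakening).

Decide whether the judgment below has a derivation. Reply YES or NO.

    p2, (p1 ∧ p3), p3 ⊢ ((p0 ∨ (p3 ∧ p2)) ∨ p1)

Derivation (root first):
[∨I₁] p2, (p1 ∧ p3), p3 ⊢ ((p0 ∨ (p3 ∧ p2)) ∨ p1)
  [∨I₂] p2, (p1 ∧ p3), p3 ⊢ (p0 ∨ (p3 ∧ p2))
    [∧I] p2, (p1 ∧ p3), p3 ⊢ (p3 ∧ p2)
      [Wk] p3, (p1 ∧ p3) ⊢ p3
        [Ax] p3 ⊢ p3
      [Ax] p2 ⊢ p2

Result: YES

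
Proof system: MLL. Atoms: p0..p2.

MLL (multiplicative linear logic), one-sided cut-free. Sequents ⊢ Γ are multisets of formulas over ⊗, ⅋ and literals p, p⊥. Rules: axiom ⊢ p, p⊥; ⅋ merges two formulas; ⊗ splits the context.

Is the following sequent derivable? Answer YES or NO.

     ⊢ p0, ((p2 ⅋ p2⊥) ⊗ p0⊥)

Proof tree:
[⊗]  ⊢ p0, ((p2 ⅋ p2⊥) ⊗ p0⊥)
  [⅋]  ⊢ (p2 ⅋ p2⊥)
    [Ax]  ⊢ p2, p2⊥
  [Ax]  ⊢ p0, p0⊥

Result: YES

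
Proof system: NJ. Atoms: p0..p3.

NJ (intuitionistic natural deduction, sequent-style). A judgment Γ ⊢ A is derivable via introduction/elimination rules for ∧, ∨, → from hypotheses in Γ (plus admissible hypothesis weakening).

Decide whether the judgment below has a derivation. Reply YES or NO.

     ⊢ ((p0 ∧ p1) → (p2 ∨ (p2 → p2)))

Derivation trace:
[→I]  ⊢ ((p0 ∧ p1) → (p2 ∨ (p2 → p2)))
  [Wk] (p0 ∧ p1) ⊢ (p2 ∨ (p2 → p2))
    [∨I₂]  ⊢ (p2 ∨ (p2 → p2))
      [→I]  ⊢ (p2 → p2)
        [Ax] p2 ⊢ p2

Result: YES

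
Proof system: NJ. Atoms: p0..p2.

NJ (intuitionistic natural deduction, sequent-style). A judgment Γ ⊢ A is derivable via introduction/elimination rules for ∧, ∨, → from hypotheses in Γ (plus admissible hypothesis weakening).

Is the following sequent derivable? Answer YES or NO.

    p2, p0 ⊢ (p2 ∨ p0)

Proof tree:
[Wk] p2, p0 ⊢ (p2 ∨ p0)
  [∨I₁] p2 ⊢ (p2 ∨ p0)
    [Ax] p2 ⊢ p2

Result: YES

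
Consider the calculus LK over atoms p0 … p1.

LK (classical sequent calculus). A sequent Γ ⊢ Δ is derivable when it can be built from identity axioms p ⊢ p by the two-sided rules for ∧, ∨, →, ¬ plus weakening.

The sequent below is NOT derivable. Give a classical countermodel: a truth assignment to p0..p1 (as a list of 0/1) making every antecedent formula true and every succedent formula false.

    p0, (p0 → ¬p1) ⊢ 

Truth-table refutation:
  v=00: Γ:[p0=F, (p0 → ¬p1)=T] Δ:[] refutes=False
  v=01: Γ:[p0=F, (p0 → ¬p1)=T] Δ:[] refutes=False
  v=10: Γ:[p0=T, (p0 → ¬p1)=T] Δ:[] refutes=True  ← countermodel

Result: [1, 0]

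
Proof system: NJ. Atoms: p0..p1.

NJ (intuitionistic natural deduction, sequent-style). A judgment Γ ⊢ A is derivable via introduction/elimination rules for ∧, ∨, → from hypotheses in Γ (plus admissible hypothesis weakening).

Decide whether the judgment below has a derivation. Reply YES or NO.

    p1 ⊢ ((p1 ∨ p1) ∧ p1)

Derivation trace:
[∧I] p1 ⊢ ((p1 ∨ p1) ∧ p1)
  [∨I₁] p1 ⊢ (p1 ∨ p1)
    [Ax] p1 ⊢ p1
  [Ax] p1 ⊢ p1

Result: YES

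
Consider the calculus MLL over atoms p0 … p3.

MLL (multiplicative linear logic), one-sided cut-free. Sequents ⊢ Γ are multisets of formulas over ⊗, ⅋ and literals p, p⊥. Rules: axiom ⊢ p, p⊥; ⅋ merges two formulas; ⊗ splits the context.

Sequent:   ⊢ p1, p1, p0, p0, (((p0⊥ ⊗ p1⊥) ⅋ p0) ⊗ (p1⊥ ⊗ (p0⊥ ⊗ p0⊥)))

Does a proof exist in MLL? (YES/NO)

Derivation (root first):
[⊗]  ⊢ p1, p1, p0, p0, (((p0⊥ ⊗ p1⊥) ⅋ p0) ⊗ (p1⊥ ⊗ (p0⊥ ⊗ p0⊥)))
  [⅋]  ⊢ p1, ((p0⊥ ⊗ p1⊥) ⅋ p0)
    [⊗]  ⊢ p0, p1, (p0⊥ ⊗ p1⊥)
      [Ax]  ⊢ p0, p0⊥
      [Ax]  ⊢ p1, p1⊥
  [⊗]  ⊢ p1, p0, p0, (p1⊥ ⊗ (p0⊥ ⊗ p0⊥))
    [Ax]  ⊢ p1, p1⊥
    [⊗]  ⊢ p0, p0, (p0⊥ ⊗ p0⊥)
      [Ax]  ⊢ p0, p0⊥
      [Ax]  ⊢ p0, p0⊥

Result: YES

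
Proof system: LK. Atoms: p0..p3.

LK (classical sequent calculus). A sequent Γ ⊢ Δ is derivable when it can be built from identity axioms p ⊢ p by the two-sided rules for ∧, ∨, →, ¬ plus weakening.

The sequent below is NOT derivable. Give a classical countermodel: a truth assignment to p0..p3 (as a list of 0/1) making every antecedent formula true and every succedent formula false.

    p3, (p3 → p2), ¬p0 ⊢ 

Enumerate valuations to refute Γ ⊢ Δ:
  v=0000: Γ:[p3=F, (p3 → p2)=T, ¬p0=T] Δ:[] refutes=False
  v=0001: Γ:[p3=T, (p3 → p2)=F, ¬p0=T] Δ:[] refutes=False
  v=0010: Γ:[p3=F, (p3 → p2)=T, ¬p0=T] Δ:[] refutes=False
  v=0011: Γ:[p3=T, (p3 → p2)=T, ¬p0=T] Δ:[] refutes=True  ← countermodel

Result: [0, 0, 1, 1]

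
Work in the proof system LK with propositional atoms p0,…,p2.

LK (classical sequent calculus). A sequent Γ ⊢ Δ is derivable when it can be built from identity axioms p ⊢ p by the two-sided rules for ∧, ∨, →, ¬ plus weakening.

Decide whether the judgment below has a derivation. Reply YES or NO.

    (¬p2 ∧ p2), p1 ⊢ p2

Derivation trace:
[WL] (¬p2 ∧ p2), p1 ⊢ p2
  [∧L] (¬p2 ∧ p2) ⊢ p2
    [WR] p2, ¬p2 ⊢ p2
      [¬L] p2, ¬p2 ⊢ 
        [Ax] p2 ⊢ p2

Result: YES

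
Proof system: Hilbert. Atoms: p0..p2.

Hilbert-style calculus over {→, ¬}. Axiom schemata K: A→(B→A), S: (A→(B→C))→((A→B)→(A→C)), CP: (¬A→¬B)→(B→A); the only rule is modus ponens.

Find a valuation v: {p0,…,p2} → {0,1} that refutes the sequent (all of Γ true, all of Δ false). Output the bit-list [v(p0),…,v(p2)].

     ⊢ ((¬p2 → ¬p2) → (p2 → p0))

Search for a countermodel by truth-table:
  v=000: Γ:[] Δ:[((¬p2 → ¬p2) → (p2 → p0))=T] refutes=False
  v=001: Γ:[] Δ:[((¬p2 → ¬p2) → (p2 → p0))=F] refutes=True  ← countermodel

Result: [0, 0, 1]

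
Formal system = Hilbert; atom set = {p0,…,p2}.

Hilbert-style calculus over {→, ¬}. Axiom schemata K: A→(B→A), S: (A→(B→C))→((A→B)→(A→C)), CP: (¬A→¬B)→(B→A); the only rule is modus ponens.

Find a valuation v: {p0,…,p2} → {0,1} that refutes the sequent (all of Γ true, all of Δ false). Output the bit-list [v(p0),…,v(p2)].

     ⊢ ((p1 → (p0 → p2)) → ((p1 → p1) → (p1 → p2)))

Search for a countermodel by truth-table:
  v=000: Γ:[] Δ:[((p1 → (p0 → p2)) → ((p1 → p1) → (p1 → p2)))=T] refutes=False
  v=001: Γ:[] Δ:[((p1 → (p0 → p2)) → ((p1 → p1) → (p1 → p2)))=T] refutes=False
  v=010: Γ:[] Δ:[((p1 → (p0 → p2)) → ((p1 → p1) → (p1 → p2)))=F] refutes=True  ← countermodel

Result: [0, 1, 0]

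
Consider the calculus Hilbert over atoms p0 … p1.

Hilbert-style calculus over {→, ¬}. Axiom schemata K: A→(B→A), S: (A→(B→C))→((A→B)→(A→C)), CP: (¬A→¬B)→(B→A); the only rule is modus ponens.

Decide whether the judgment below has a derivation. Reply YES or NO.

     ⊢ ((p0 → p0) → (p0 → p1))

Enumerate valuations to refute Γ ⊢ Δ:
  v=00: Γ:[] Δ:[((p0 → p0) → (p0 → p1))=T] refutes=False
  v=01: Γ:[] Δ:[((p0 → p0) → (p0 → p1))=T] refutes=False
  v=10: Γ:[] Δ:[((p0 → p0) → (p0 → p1))=F] refutes=True  ← countermodel

Result: NO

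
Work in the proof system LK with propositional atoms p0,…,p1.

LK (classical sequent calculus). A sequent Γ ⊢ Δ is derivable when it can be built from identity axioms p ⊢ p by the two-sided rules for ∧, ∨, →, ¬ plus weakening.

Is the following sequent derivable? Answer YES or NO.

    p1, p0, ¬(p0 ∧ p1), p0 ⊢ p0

Derivation (root first):
[WL] p1, p0, ¬(p0 ∧ p1), p0 ⊢ p0
  [¬L] p1, p0, ¬(p0 ∧ p1) ⊢ p0
    [WR] p1, p0 ⊢ (p0 ∧ p1), p0
      [∧R] p1, p0 ⊢ (p0 ∧ p1)
        [Ax] p0 ⊢ p0
        [Ax] p1 ⊢ p1

Result: YES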